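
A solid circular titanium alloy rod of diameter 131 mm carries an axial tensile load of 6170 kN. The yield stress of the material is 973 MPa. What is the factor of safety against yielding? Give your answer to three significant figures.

A = πd²/4 = 13480 mm².
σ = F/A = 6170000/13480 = 457.8 MPa.
n = 973/457.8 = 2.125.

n = 2.13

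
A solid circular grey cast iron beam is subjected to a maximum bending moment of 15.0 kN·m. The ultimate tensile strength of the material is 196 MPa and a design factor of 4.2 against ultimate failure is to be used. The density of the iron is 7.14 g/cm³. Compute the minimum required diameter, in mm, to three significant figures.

d = 148 mm

σ_allow = 196/4.2 = 46.67 MPa.
For a solid circular section σ = 32M/(πd³), so d³ = 32M/(π σ_allow) = 32×1.5000×10^7/(π×46.67) = 3.274×10^6 mm³.
d = 148.5 mm.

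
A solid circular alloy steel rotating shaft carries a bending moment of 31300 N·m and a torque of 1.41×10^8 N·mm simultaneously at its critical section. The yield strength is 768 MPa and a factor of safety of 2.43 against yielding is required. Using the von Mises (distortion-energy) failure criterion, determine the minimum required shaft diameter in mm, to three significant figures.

σ_allow = σ_y/n = 768/2.43 = 316.0 MPa.
For a solid shaft σ_b = 32M/(πd³) and τ = 16T/(πd³), so the von Mises stress is σ' = (16/πd³)·√(4M²+3T²).
√(4M²+3T²) = √(4×(3.130×10^7)² + 3×(1.410×10^8)²) = 2.521×10^8 N·mm.
d³ = 16×2.521×10^8/(π×316.0) = 4.063×10^6 mm³.
d = 159.6 mm.

d = 160 mm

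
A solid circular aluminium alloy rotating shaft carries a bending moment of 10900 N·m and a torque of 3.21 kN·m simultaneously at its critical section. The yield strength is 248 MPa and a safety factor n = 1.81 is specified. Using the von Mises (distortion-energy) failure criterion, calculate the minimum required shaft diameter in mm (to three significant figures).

σ_allow = σ_y/n = 248/1.81 = 137.0 MPa.
For a solid shaft σ_b = 32M/(πd³) and τ = 16T/(πd³), so the von Mises stress is σ' = (16/πd³)·√(4M²+3T²).
√(4M²+3T²) = √(4×(1.090×10^7)² + 3×(3.210×10^6)²) = 2.250×10^7 N·mm.
d³ = 16×2.250×10^7/(π×137.0) = 836300 mm³.
d = 94.21 mm.

d = 94.2 mm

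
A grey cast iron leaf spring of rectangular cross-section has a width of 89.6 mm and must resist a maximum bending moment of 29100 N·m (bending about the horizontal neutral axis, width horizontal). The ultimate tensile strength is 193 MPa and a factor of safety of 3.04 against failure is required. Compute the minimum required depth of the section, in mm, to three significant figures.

σ_allow = 193/3.04 = 63.49 MPa.
For a rectangular section σ = 6M/(bh²), so h² = 6M/(b σ_allow) = 6×2.9100×10^7/(89.6×63.49) = 30690 mm².
h = 175.2 mm.

h = 175 mm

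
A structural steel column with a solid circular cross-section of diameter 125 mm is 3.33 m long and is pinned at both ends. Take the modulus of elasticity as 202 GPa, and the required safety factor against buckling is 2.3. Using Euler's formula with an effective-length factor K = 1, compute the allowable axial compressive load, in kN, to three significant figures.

I = πd⁴/64 = π×125⁴/64 = 1.198×10^7 mm⁴.
Effective length L_e = KL = 1×3.33 m = 3330 mm.
Euler critical load P_cr = π²EI/L_e² = π²×202000×1.198×10^7/3330² = 2.155×10^6 N.
P_allow = P_cr/n = 2.155×10^6/2.3 = 936800 N.

P_allow = 937 kN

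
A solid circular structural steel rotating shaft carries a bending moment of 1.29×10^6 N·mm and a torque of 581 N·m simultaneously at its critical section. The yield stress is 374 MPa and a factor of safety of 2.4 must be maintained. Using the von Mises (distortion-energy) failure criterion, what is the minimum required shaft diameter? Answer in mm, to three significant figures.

d = 44.9 mm

σ_allow = σ_y/n = 374/2.4 = 155.8 MPa.
For a solid shaft σ_b = 32M/(πd³) and τ = 16T/(πd³), so the von Mises stress is σ' = (16/πd³)·√(4M²+3T²).
√(4M²+3T²) = √(4×(1.290×10^6)² + 3×(581000)²) = 2.769×10^6 N·mm.
d³ = 16×2.769×10^6/(π×155.8) = 90510 mm³.
d = 44.90 mm.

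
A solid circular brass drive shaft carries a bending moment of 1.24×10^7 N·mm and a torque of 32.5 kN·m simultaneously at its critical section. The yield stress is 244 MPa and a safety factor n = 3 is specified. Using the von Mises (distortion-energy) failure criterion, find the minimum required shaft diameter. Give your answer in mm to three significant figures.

σ_allow = σ_y/n = 244/3 = 81.33 MPa.
For a solid shaft σ_b = 32M/(πd³) and τ = 16T/(πd³), so the von Mises stress is σ' = (16/πd³)·√(4M²+3T²).
√(4M²+3T²) = √(4×(1.240×10^7)² + 3×(3.250×10^7)²) = 6.151×10^7 N·mm.
d³ = 16×6.151×10^7/(π×81.33) = 3.852×10^6 mm³.
d = 156.8 mm.

d = 157 mm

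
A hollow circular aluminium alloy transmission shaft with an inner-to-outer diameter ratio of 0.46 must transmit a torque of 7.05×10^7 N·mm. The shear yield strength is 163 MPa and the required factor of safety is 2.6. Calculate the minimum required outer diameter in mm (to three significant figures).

τ_allow = 163/2.6 = 62.69 MPa.
For a hollow shaft τ = 16T/[πd_o³(1−k⁴)] with k = 0.46, so 1−k⁴ = 0.9552.
d_o³ = 16T/[π τ_allow (1−k⁴)] = 16×7.0500×10^7/(π×62.69×0.9552) = 5.996×10^6 mm³.
d_o = 181.7 mm.

d_o = 182 mm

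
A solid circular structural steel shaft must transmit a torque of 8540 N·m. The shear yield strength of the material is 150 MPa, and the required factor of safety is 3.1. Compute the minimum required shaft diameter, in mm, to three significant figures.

d = 96.5 mm

Allowable shear stress τ_allow = 150/3.1 = 48.39 MPa.
For a solid shaft τ = 16T/(πd³), so d³ = 16T/(π τ_allow) = 16×8540000/(π×48.39) = 898900 mm³.
d = (898900)^(1/3) = 96.51 mm.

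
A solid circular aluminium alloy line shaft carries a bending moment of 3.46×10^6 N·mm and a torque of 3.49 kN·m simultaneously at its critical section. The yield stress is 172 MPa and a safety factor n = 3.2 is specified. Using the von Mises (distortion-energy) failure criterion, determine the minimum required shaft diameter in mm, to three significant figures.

σ_allow = σ_y/n = 172/3.2 = 53.75 MPa.
For a solid shaft σ_b = 32M/(πd³) and τ = 16T/(πd³), so the von Mises stress is σ' = (16/πd³)·√(4M²+3T²).
√(4M²+3T²) = √(4×(3.460×10^6)² + 3×(3.490×10^6)²) = 9.188×10^6 N·mm.
d³ = 16×9.188×10^6/(π×53.75) = 870600 mm³.
d = 95.49 mm.

d = 95.5 mm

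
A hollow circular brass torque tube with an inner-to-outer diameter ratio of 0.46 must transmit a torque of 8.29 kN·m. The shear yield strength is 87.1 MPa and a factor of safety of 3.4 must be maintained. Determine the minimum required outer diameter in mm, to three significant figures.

τ_allow = 87.1/3.4 = 25.62 MPa.
For a hollow shaft τ = 16T/[πd_o³(1−k⁴)] with k = 0.46, so 1−k⁴ = 0.9552.
d_o³ = 16T/[π τ_allow (1−k⁴)] = 16×8290000/(π×25.62×0.9552) = 1.725×10^6 mm³.
d_o = 119.9 mm.

d_o = 120 mm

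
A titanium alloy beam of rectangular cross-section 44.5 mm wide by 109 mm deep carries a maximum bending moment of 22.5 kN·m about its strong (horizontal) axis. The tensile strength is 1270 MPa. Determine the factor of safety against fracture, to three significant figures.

Section modulus S = bh²/6 = 44.5×109²/6 = 88120 mm³.
σ = M/S = 2.2500×10^7/88120 = 255.3 MPa.
n = 1270/255.3 = 4.974.

n = 4.97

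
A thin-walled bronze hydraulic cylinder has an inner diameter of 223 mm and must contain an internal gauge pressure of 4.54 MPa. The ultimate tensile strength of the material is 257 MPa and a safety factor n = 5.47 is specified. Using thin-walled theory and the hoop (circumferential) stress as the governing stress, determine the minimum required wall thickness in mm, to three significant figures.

t = 10.8 mm

σ_allow = 257/5.47 = 46.98 MPa.
Hoop stress σ_h = pD/(2t), so t = pD/(2σ_allow) = 4.54×223/(2×46.98) = 10.77 mm.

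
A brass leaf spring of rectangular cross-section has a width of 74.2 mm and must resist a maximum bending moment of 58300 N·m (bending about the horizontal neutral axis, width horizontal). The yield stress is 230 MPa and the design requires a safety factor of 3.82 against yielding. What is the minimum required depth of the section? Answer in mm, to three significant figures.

h = 280 mm

σ_allow = 230/3.82 = 60.21 MPa.
For a rectangular section σ = 6M/(bh²), so h² = 6M/(b σ_allow) = 6×5.8300×10^7/(74.2×60.21) = 78300 mm².
h = 279.8 mm.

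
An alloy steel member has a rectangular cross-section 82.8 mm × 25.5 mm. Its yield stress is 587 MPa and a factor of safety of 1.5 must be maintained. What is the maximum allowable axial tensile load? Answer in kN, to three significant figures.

F_allow = 826 kN

σ_allow = 587/1.5 = 391.3 MPa.
A = 82.8×25.5 = 2111 mm².
F_allow = σ_allow × A = 391.3×2111 = 826300 N.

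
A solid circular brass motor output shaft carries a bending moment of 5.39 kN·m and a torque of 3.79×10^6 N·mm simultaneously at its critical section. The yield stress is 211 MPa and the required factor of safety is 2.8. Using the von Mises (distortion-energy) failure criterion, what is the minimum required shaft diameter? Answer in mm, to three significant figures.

σ_allow = σ_y/n = 211/2.8 = 75.36 MPa.
For a solid shaft σ_b = 32M/(πd³) and τ = 16T/(πd³), so the von Mises stress is σ' = (16/πd³)·√(4M²+3T²).
√(4M²+3T²) = √(4×(5.390×10^6)² + 3×(3.790×10^6)²) = 1.262×10^7 N·mm.
d³ = 16×1.262×10^7/(π×75.36) = 853000 mm³.
d = 94.84 mm.

d = 94.8 mm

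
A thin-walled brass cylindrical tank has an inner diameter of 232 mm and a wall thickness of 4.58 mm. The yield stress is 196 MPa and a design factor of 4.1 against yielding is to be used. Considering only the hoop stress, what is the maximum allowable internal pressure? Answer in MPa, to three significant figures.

σ_allow = 196/4.1 = 47.80 MPa.
σ_h = pD/(2t) → p_allow = 2σ_allow t/D = 2×47.80×4.58/232 = 1.887 MPa.

p_allow = 1.89 MPa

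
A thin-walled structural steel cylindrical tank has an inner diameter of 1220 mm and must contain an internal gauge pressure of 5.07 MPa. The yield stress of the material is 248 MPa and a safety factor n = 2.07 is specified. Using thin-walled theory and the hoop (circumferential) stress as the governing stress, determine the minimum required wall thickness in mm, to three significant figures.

σ_allow = 248/2.07 = 119.8 MPa.
Hoop stress σ_h = pD/(2t), so t = pD/(2σ_allow) = 5.07×1220/(2×119.8) = 25.81 mm.

t = 25.8 mm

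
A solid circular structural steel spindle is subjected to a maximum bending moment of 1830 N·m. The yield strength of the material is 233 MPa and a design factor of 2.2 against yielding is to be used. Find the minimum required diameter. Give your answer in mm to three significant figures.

d = 56.0 mm

σ_allow = 233/2.2 = 105.9 MPa.
For a solid circular section σ = 32M/(πd³), so d³ = 32M/(π σ_allow) = 32×1830000/(π×105.9) = 176000 mm³.
d = 56.04 mm.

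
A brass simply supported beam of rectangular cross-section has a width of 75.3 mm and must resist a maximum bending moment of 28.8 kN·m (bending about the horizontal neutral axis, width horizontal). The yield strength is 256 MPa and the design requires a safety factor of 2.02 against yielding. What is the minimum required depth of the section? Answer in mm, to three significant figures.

σ_allow = 256/2.02 = 126.7 MPa.
For a rectangular section σ = 6M/(bh²), so h² = 6M/(b σ_allow) = 6×2.8800×10^7/(75.3×126.7) = 18110 mm².
h = 134.6 mm.

h = 135 mm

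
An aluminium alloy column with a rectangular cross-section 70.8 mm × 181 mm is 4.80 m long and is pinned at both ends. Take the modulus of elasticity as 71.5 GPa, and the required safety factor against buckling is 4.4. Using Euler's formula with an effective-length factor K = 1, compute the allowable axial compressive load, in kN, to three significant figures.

Buckling occurs about the weak axis: I_min = h·b³/12 = 181×70.8³/12 = 5.353×10^6 mm⁴ (b = 70.8 mm is the smaller dimension).
Effective length L_e = KL = 1×4.80 m = 4800 mm.
Euler critical load P_cr = π²EI/L_e² = π²×71500×5.353×10^6/4800² = 164000 N.
P_allow = P_cr/n = 164000/4.4 = 37260 N.

P_allow = 37.3 kN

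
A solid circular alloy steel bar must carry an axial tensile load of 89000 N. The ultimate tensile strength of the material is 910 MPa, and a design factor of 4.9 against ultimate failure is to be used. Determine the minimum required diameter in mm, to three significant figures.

Allowable stress σ_allow = 910/4.9 = 185.7 MPa.
Required area A = F/σ_allow = 89000/185.7 = 479.2 mm².
A = πd²/4 → d = √(4A/π) = 24.70 mm.

d = 24.7 mm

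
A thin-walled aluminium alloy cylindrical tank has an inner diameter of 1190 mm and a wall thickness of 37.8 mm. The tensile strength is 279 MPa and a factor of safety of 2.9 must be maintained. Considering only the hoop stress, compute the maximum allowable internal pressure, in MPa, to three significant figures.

σ_allow = 279/2.9 = 96.21 MPa.
σ_h = pD/(2t) → p_allow = 2σ_allow t/D = 2×96.21×37.8/1190 = 6.112 MPa.

p_allow = 6.11 MPa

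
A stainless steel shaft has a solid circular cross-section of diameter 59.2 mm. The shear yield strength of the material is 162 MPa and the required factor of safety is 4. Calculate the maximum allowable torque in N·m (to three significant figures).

τ_allow = 162/4 = 40.50 MPa.
For a solid shaft T_allow = τ_allow·πd³/16; πd³/16 = π×59.2³/16 = 40740 mm³.
T_allow = 40.50×40740 = 1.650×10^6 N·mm = 1650 N·m.

T_allow = 1650 N·m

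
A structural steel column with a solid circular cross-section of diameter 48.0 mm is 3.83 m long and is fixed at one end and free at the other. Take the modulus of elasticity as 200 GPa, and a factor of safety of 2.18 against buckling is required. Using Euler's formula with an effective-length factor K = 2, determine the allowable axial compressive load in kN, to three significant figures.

P_allow = 4.02 kN

I = πd⁴/64 = π×48.0⁴/64 = 260600 mm⁴.
Effective length L_e = KL = 2×3.83 m = 7660 mm.
Euler critical load P_cr = π²EI/L_e² = π²×200000×260600/7660² = 8766 N.
P_allow = P_cr/n = 8766/2.18 = 4021 N.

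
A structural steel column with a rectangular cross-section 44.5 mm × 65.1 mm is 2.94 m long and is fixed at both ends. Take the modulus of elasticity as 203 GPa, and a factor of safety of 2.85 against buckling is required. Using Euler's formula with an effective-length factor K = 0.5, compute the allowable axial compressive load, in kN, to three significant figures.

Buckling occurs about the weak axis: I_min = h·b³/12 = 65.1×44.5³/12 = 478100 mm⁴ (b = 44.5 mm is the smaller dimension).
Effective length L_e = KL = 0.5×2.94 m = 1470 mm.
Euler critical load P_cr = π²EI/L_e² = π²×203000×478100/1470² = 443200 N.
P_allow = P_cr/n = 443200/2.85 = 155500 N.

P_allow = 156 kN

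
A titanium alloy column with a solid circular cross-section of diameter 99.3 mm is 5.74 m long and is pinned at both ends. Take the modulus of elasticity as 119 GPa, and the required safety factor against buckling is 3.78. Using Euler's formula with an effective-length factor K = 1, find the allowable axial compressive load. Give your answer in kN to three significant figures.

I = πd⁴/64 = π×99.3⁴/64 = 4.773×10^6 mm⁴.
Effective length L_e = KL = 1×5.74 m = 5740 mm.
Euler critical load P_cr = π²EI/L_e² = π²×119000×4.773×10^6/5740² = 170100 N.
P_allow = P_cr/n = 170100/3.78 = 45010 N.

P_allow = 45.0 kN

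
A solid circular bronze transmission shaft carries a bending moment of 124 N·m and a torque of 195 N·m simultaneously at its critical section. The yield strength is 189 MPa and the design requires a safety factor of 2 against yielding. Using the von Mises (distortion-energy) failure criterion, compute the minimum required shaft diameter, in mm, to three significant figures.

σ_allow = σ_y/n = 189/2 = 94.50 MPa.
For a solid shaft σ_b = 32M/(πd³) and τ = 16T/(πd³), so the von Mises stress is σ' = (16/πd³)·√(4M²+3T²).
√(4M²+3T²) = √(4×(124000)² + 3×(195000)²) = 419000 N·mm.
d³ = 16×419000/(π×94.50) = 22580 mm³.
d = 28.27 mm.

d = 28.3 mm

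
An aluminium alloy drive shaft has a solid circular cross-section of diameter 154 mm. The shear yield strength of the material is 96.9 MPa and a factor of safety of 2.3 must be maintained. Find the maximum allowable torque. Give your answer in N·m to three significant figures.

τ_allow = 96.9/2.3 = 42.13 MPa.
For a solid shaft T_allow = τ_allow·πd³/16; πd³/16 = π×154³/16 = 717100 mm³.
T_allow = 42.13×717100 = 3.021×10^7 N·mm = 30210 N·m.

T_allow = 30200 N·m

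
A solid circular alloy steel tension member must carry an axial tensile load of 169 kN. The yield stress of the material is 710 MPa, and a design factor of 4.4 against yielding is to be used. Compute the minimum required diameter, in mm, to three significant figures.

d = 36.5 mm

Allowable stress σ_allow = 710/4.4 = 161.4 MPa.
Required area A = F/σ_allow = 169000/161.4 = 1047 mm².
A = πd²/4 → d = √(4A/π) = 36.52 mm.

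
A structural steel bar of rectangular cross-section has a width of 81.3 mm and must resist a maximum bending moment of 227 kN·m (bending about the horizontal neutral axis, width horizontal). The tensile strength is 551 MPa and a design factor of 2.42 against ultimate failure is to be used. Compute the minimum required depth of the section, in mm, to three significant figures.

σ_allow = 551/2.42 = 227.7 MPa.
For a rectangular section σ = 6M/(bh²), so h² = 6M/(b σ_allow) = 6×2.2700×10^8/(81.3×227.7) = 73580 mm².
h = 271.3 mm.

h = 271 mm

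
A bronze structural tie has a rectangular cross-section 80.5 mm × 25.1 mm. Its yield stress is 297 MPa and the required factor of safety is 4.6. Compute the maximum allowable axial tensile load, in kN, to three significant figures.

σ_allow = 297/4.6 = 64.57 MPa.
A = 80.5×25.1 = 2021 mm².
F_allow = σ_allow × A = 64.57×2021 = 130500 N.

F_allow = 130 kN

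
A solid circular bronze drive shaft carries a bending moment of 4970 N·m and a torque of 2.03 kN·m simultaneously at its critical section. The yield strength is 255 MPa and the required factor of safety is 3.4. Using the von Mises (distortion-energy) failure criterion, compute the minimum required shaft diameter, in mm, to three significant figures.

σ_allow = σ_y/n = 255/3.4 = 75.00 MPa.
For a solid shaft σ_b = 32M/(πd³) and τ = 16T/(πd³), so the von Mises stress is σ' = (16/πd³)·√(4M²+3T²).
√(4M²+3T²) = √(4×(4.970×10^6)² + 3×(2.030×10^6)²) = 1.054×10^7 N·mm.
d³ = 16×1.054×10^7/(π×75.00) = 716000 mm³.
d = 89.46 mm.

d = 89.5 mm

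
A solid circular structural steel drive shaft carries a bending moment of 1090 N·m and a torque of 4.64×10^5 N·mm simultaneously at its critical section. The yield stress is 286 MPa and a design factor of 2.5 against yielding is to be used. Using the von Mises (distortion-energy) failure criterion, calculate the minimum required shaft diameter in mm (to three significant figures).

d = 46.9 mm

σ_allow = σ_y/n = 286/2.5 = 114.4 MPa.
For a solid shaft σ_b = 32M/(πd³) and τ = 16T/(πd³), so the von Mises stress is σ' = (16/πd³)·√(4M²+3T²).
√(4M²+3T²) = √(4×(1.090×10^6)² + 3×(464000)²) = 2.323×10^6 N·mm.
d³ = 16×2.323×10^6/(π×114.4) = 103400 mm³.
d = 46.94 mm.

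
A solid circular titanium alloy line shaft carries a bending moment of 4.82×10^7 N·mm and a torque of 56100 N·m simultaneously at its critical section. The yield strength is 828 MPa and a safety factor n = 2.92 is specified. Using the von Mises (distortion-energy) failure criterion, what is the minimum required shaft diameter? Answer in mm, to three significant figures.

d = 135 mm

σ_allow = σ_y/n = 828/2.92 = 283.6 MPa.
For a solid shaft σ_b = 32M/(πd³) and τ = 16T/(πd³), so the von Mises stress is σ' = (16/πd³)·√(4M²+3T²).
√(4M²+3T²) = √(4×(4.820×10^7)² + 3×(5.610×10^7)²) = 1.369×10^8 N·mm.
d³ = 16×1.369×10^8/(π×283.6) = 2.458×10^6 mm³.
d = 135.0 mm.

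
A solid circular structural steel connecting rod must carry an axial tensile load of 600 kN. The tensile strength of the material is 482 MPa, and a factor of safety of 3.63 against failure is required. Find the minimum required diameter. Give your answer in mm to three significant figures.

d = 75.9 mm

Allowable stress σ_allow = 482/3.63 = 132.8 MPa.
Required area A = F/σ_allow = 600000/132.8 = 4519 mm².
A = πd²/4 → d = √(4A/π) = 75.85 mm.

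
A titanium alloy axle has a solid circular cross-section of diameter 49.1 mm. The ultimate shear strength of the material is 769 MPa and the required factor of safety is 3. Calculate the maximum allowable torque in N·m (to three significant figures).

τ_allow = 769/3 = 256.3 MPa.
For a solid shaft T_allow = τ_allow·πd³/16; πd³/16 = π×49.1³/16 = 23240 mm³.
T_allow = 256.3×23240 = 5.958×10^6 N·mm = 5958 N·m.

T_allow = 5960 N·m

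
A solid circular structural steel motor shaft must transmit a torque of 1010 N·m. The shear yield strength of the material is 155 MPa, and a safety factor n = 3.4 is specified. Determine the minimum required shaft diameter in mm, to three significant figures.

d = 48.3 mm

Allowable shear stress τ_allow = 155/3.4 = 45.59 MPa.
For a solid shaft τ = 16T/(πd³), so d³ = 16T/(π τ_allow) = 16×1010000/(π×45.59) = 112800 mm³.
d = (112800)^(1/3) = 48.32 mm.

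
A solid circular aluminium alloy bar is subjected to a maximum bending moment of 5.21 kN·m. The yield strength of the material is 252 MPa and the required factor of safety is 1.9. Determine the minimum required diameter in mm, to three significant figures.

σ_allow = 252/1.9 = 132.6 MPa.
For a solid circular section σ = 32M/(πd³), so d³ = 32M/(π σ_allow) = 32×5210000/(π×132.6) = 400100 mm³.
d = 73.69 mm.

d = 73.7 mm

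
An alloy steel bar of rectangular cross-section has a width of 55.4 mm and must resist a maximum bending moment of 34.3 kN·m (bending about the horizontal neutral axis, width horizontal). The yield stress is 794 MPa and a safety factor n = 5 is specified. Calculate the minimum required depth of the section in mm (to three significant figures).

h = 153 mm

σ_allow = 794/5 = 158.8 MPa.
For a rectangular section σ = 6M/(bh²), so h² = 6M/(b σ_allow) = 6×3.4300×10^7/(55.4×158.8) = 23390 mm².
h = 152.9 mm.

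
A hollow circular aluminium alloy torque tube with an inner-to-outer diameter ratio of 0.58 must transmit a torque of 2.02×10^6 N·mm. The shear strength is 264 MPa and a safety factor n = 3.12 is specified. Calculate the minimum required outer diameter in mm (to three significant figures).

τ_allow = 264/3.12 = 84.62 MPa.
For a hollow shaft τ = 16T/[πd_o³(1−k⁴)] with k = 0.58, so 1−k⁴ = 0.8868.
d_o³ = 16T/[π τ_allow (1−k⁴)] = 16×2020000/(π×84.62×0.8868) = 137100 mm³.
d_o = 51.56 mm.

d_o = 51.6 mm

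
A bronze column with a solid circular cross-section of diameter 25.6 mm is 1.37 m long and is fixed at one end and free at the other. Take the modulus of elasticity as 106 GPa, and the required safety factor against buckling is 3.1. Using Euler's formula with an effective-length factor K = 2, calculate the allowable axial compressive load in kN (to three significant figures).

P_allow = 0.948 kN

I = πd⁴/64 = π×25.6⁴/64 = 21080 mm⁴.
Effective length L_e = KL = 2×1.37 m = 2740 mm.
Euler critical load P_cr = π²EI/L_e² = π²×106000×21080/2740² = 2938 N.
P_allow = P_cr/n = 2938/3.1 = 947.7 N.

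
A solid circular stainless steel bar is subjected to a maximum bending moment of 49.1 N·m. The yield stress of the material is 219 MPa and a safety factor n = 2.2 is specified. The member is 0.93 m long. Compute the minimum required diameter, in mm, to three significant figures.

d = 17.1 mm

σ_allow = 219/2.2 = 99.55 MPa.
For a solid circular section σ = 32M/(πd³), so d³ = 32M/(π σ_allow) = 32×49100/(π×99.55) = 5024 mm³.
d = 17.13 mm.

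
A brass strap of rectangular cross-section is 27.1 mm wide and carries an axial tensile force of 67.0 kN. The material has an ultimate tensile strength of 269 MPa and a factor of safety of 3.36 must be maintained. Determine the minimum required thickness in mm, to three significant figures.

σ_allow = 269/3.36 = 80.06 MPa.
Required area A = F/σ_allow = 67000/80.06 = 836.9 mm².
t = A/w = 836.9/27.1 = 30.88 mm.

t = 30.9 mm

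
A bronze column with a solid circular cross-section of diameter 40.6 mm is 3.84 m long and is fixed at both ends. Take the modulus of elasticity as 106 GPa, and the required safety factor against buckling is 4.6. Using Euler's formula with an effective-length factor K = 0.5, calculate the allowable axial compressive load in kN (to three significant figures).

P_allow = 8.23 kN

I = πd⁴/64 = π×40.6⁴/64 = 133400 mm⁴.
Effective length L_e = KL = 0.5×3.84 m = 1920 mm.
Euler critical load P_cr = π²EI/L_e² = π²×106000×133400/1920² = 37850 N.
P_allow = P_cr/n = 37850/4.6 = 8228 N.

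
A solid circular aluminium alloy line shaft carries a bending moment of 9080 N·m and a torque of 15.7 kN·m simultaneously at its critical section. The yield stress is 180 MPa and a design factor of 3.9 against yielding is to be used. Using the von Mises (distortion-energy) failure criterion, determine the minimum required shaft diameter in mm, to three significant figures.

d = 153 mm

σ_allow = σ_y/n = 180/3.9 = 46.15 MPa.
For a solid shaft σ_b = 32M/(πd³) and τ = 16T/(πd³), so the von Mises stress is σ' = (16/πd³)·√(4M²+3T²).
√(4M²+3T²) = √(4×(9.080×10^6)² + 3×(1.570×10^7)²) = 3.270×10^7 N·mm.
d³ = 16×3.270×10^7/(π×46.15) = 3.608×10^6 mm³.
d = 153.4 mm.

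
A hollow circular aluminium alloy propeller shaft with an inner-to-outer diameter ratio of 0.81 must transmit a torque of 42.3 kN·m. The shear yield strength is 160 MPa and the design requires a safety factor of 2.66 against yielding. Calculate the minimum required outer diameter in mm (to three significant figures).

τ_allow = 160/2.66 = 60.15 MPa.
For a hollow shaft τ = 16T/[πd_o³(1−k⁴)] with k = 0.81, so 1−k⁴ = 0.5695.
d_o³ = 16T/[π τ_allow (1−k⁴)] = 16×4.2300×10^7/(π×60.15×0.5695) = 6.289×10^6 mm³.
d_o = 184.6 mm.

d_o = 185 mm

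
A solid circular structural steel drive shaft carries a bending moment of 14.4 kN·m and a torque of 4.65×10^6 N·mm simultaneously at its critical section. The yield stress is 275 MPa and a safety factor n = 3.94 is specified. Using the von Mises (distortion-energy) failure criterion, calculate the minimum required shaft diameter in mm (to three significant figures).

d = 130 mm

σ_allow = σ_y/n = 275/3.94 = 69.80 MPa.
For a solid shaft σ_b = 32M/(πd³) and τ = 16T/(πd³), so the von Mises stress is σ' = (16/πd³)·√(4M²+3T²).
√(4M²+3T²) = √(4×(1.440×10^7)² + 3×(4.650×10^6)²) = 2.990×10^7 N·mm.
d³ = 16×2.990×10^7/(π×69.80) = 2.182×10^6 mm³.
d = 129.7 mm.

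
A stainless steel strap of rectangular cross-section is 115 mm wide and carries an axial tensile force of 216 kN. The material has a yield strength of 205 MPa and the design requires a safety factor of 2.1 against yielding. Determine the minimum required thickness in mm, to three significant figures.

σ_allow = 205/2.1 = 97.62 MPa.
Required area A = F/σ_allow = 216000/97.62 = 2213 mm².
t = A/w = 2213/115 = 19.24 mm.

t = 19.2 mm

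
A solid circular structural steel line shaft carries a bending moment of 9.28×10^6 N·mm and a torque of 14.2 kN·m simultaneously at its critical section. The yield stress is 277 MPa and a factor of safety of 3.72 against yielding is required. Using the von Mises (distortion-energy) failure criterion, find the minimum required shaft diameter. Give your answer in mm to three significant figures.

σ_allow = σ_y/n = 277/3.72 = 74.46 MPa.
For a solid shaft σ_b = 32M/(πd³) and τ = 16T/(πd³), so the von Mises stress is σ' = (16/πd³)·√(4M²+3T²).
√(4M²+3T²) = √(4×(9.280×10^6)² + 3×(1.420×10^7)²) = 3.081×10^7 N·mm.
d³ = 16×3.081×10^7/(π×74.46) = 2.107×10^6 mm³.
d = 128.2 mm.

d = 128 mm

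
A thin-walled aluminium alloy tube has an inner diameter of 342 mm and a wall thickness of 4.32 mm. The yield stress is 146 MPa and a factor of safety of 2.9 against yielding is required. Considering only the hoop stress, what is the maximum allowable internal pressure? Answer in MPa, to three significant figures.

σ_allow = 146/2.9 = 50.34 MPa.
σ_h = pD/(2t) → p_allow = 2σ_allow t/D = 2×50.34×4.32/342 = 1.272 MPa.

p_allow = 1.27 MPa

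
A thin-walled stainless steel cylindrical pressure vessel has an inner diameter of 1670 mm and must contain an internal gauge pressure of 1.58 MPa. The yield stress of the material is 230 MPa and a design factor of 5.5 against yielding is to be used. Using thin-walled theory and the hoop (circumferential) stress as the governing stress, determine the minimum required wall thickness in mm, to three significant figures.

t = 31.5 mm

σ_allow = 230/5.5 = 41.82 MPa.
Hoop stress σ_h = pD/(2t), so t = pD/(2σ_allow) = 1.58×1670/(2×41.82) = 31.55 mm.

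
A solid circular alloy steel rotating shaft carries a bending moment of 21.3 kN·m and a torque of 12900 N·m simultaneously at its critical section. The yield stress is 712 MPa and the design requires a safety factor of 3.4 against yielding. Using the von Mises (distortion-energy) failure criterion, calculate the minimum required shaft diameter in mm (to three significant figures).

σ_allow = σ_y/n = 712/3.4 = 209.4 MPa.
For a solid shaft σ_b = 32M/(πd³) and τ = 16T/(πd³), so the von Mises stress is σ' = (16/πd³)·√(4M²+3T²).
√(4M²+3T²) = √(4×(2.130×10^7)² + 3×(1.290×10^7)²) = 4.810×10^7 N·mm.
d³ = 16×4.810×10^7/(π×209.4) = 1.170×10^6 mm³.
d = 105.4 mm.

d = 105 mm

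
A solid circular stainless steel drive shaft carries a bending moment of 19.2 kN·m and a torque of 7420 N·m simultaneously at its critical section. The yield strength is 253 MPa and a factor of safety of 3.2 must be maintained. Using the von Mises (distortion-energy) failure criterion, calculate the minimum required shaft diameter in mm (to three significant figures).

σ_allow = σ_y/n = 253/3.2 = 79.06 MPa.
For a solid shaft σ_b = 32M/(πd³) and τ = 16T/(πd³), so the von Mises stress is σ' = (16/πd³)·√(4M²+3T²).
√(4M²+3T²) = √(4×(1.920×10^7)² + 3×(7.420×10^6)²) = 4.049×10^7 N·mm.
d³ = 16×4.049×10^7/(π×79.06) = 2.608×10^6 mm³.
d = 137.7 mm.

d = 138 mm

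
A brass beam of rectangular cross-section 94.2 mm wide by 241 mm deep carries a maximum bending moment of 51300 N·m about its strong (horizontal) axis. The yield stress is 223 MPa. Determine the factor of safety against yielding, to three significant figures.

n = 3.96

Section modulus S = bh²/6 = 94.2×241²/6 = 911900 mm³.
σ = M/S = 5.1300×10^7/911900 = 56.26 MPa.
n = 223/56.26 = 3.964.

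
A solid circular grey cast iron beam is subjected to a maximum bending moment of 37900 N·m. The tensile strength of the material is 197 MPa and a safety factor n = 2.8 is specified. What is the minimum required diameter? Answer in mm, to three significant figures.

σ_allow = 197/2.8 = 70.36 MPa.
For a solid circular section σ = 32M/(πd³), so d³ = 32M/(π σ_allow) = 32×3.7900×10^7/(π×70.36) = 5.487×10^6 mm³.
d = 176.4 mm.

d = 176 mm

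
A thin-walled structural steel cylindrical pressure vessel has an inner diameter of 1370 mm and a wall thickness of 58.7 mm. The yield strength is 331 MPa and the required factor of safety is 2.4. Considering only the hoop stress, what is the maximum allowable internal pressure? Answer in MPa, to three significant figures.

p_allow = 11.8 MPa

σ_allow = 331/2.4 = 137.9 MPa.
σ_h = pD/(2t) → p_allow = 2σ_allow t/D = 2×137.9×58.7/1370 = 11.82 MPa.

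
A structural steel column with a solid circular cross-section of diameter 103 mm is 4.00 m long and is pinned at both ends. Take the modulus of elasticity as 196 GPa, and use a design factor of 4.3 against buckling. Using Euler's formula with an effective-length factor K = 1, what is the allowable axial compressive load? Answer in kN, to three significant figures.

I = πd⁴/64 = π×103⁴/64 = 5.525×10^6 mm⁴.
Effective length L_e = KL = 1×4.00 m = 4000 mm.
Euler critical load P_cr = π²EI/L_e² = π²×196000×5.525×10^6/4000² = 668000 N.
P_allow = P_cr/n = 668000/4.3 = 155300 N.

P_allow = 155 kN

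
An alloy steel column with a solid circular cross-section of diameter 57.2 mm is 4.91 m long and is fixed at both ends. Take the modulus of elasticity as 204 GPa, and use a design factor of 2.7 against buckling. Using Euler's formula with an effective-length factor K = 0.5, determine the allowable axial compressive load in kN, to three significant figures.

I = πd⁴/64 = π×57.2⁴/64 = 525500 mm⁴.
Effective length L_e = KL = 0.5×4.91 m = 2455 mm.
Euler critical load P_cr = π²EI/L_e² = π²×204000×525500/2455² = 175500 N.
P_allow = P_cr/n = 175500/2.7 = 65020 N.

P_allow = 65.0 kN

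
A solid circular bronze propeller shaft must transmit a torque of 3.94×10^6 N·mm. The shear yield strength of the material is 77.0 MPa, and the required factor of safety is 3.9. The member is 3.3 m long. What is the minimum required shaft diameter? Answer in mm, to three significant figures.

d = 101 mm

Allowable shear stress τ_allow = 77.0/3.9 = 19.74 MPa.
For a solid shaft τ = 16T/(πd³), so d³ = 16T/(π τ_allow) = 16×3940000/(π×19.74) = 1.016×10^6 mm³.
d = (1.016×10^6)^(1/3) = 100.5 mm.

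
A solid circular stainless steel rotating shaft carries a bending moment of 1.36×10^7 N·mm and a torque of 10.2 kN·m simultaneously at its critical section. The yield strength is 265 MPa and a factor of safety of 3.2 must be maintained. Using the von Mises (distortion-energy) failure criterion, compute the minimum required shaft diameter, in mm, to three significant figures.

d = 126 mm

σ_allow = σ_y/n = 265/3.2 = 82.81 MPa.
For a solid shaft σ_b = 32M/(πd³) and τ = 16T/(πd³), so the von Mises stress is σ' = (16/πd³)·√(4M²+3T²).
√(4M²+3T²) = √(4×(1.360×10^7)² + 3×(1.020×10^7)²) = 3.243×10^7 N·mm.
d³ = 16×3.243×10^7/(π×82.81) = 1.995×10^6 mm³.
d = 125.9 mm.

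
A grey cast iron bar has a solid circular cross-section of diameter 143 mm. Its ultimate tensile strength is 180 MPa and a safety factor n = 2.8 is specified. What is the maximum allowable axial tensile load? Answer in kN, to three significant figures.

F_allow = 1030 kN

σ_allow = 180/2.8 = 64.29 MPa.
A = πd²/4 = π×143²/4 = 16060 mm².
F_allow = σ_allow × A = 64.29×16060 = 1.032×10^6 N.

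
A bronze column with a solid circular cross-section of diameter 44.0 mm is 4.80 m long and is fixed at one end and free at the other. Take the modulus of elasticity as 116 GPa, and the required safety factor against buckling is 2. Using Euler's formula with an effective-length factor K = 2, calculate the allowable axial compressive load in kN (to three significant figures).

P_allow = 1.14 kN

I = πd⁴/64 = π×44.0⁴/64 = 184000 mm⁴.
Effective length L_e = KL = 2×4.80 m = 9600 mm.
Euler critical load P_cr = π²EI/L_e² = π²×116000×184000/9600² = 2286 N.
P_allow = P_cr/n = 2286/2 = 1143 N.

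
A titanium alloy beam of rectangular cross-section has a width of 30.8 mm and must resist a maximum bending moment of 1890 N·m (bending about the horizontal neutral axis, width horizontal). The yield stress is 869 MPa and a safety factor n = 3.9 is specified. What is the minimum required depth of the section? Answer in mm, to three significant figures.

σ_allow = 869/3.9 = 222.8 MPa.
For a rectangular section σ = 6M/(bh²), so h² = 6M/(b σ_allow) = 6×1890000/(30.8×222.8) = 1652 mm².
h = 40.65 mm.

h = 40.6 mm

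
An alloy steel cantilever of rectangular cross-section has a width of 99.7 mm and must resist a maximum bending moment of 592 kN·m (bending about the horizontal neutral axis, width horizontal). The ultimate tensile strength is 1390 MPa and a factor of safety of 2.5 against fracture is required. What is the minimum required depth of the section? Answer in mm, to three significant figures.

h = 253 mm

σ_allow = 1390/2.5 = 556.0 MPa.
For a rectangular section σ = 6M/(bh²), so h² = 6M/(b σ_allow) = 6×5.9200×10^8/(99.7×556.0) = 64080 mm².
h = 253.1 mm.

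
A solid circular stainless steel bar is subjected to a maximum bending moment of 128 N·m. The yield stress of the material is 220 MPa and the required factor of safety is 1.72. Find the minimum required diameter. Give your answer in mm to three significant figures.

d = 21.7 mm

σ_allow = 220/1.72 = 127.9 MPa.
For a solid circular section σ = 32M/(πd³), so d³ = 32M/(π σ_allow) = 32×128000/(π×127.9) = 10190 mm³.
d = 21.68 mm.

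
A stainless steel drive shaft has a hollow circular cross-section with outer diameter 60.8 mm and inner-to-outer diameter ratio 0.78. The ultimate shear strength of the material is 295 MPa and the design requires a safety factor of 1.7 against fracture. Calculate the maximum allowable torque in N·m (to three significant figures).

T_allow = 4820 N·m

τ_allow = 295/1.7 = 173.5 MPa.
For a hollow shaft T_allow = τ_allow·πd_o³(1−k⁴)/16 with 1−k⁴ = 0.6298, so πd_o³(1−k⁴)/16 = 27800 mm³.
T_allow = 173.5×27800 = 4.823×10^6 N·mm = 4823 N·m.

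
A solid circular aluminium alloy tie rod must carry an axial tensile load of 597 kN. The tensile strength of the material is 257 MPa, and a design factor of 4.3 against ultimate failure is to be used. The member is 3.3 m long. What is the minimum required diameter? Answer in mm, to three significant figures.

d = 113 mm

Allowable stress σ_allow = 257/4.3 = 59.77 MPa.
Required area A = F/σ_allow = 597000/59.77 = 9989 mm².
A = πd²/4 → d = √(4A/π) = 112.8 mm.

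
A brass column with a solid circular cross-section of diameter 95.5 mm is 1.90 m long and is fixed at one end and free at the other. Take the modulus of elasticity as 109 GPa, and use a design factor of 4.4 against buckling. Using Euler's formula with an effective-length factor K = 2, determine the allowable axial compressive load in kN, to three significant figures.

P_allow = 69.1 kN

I = πd⁴/64 = π×95.5⁴/64 = 4.083×10^6 mm⁴.
Effective length L_e = KL = 2×1.90 m = 3800 mm.
Euler critical load P_cr = π²EI/L_e² = π²×109000×4.083×10^6/3800² = 304200 N.
P_allow = P_cr/n = 304200/4.4 = 69130 N.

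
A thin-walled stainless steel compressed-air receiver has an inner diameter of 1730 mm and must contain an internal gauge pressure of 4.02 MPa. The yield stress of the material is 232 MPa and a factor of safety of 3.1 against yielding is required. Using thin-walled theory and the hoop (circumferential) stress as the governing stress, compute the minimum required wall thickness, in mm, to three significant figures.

t = 46.5 mm

σ_allow = 232/3.1 = 74.84 MPa.
Hoop stress σ_h = pD/(2t), so t = pD/(2σ_allow) = 4.02×1730/(2×74.84) = 46.46 mm.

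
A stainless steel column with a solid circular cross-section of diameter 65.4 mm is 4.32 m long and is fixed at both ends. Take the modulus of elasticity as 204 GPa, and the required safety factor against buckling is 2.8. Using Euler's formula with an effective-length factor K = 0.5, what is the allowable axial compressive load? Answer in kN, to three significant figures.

P_allow = 138 kN

I = πd⁴/64 = π×65.4⁴/64 = 898000 mm⁴.
Effective length L_e = KL = 0.5×4.32 m = 2160 mm.
Euler critical load P_cr = π²EI/L_e² = π²×204000×898000/2160² = 387500 N.
P_allow = P_cr/n = 387500/2.8 = 138400 N.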